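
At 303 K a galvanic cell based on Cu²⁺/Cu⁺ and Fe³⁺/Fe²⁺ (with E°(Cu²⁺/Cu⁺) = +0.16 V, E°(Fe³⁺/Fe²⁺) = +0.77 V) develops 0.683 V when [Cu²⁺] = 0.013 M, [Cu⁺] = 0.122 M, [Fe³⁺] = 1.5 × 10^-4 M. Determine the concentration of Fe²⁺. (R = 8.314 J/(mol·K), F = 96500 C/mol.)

From the Nernst equation, ln Q = nF(E° − E)/RT = 1×96500×(0.61 − 0.683)/(8.314×303) = -2.796, so Q = 0.0610.
With Q = [Cu²⁺]·[Fe²⁺]/([Cu⁺]·[Fe³⁺]) and the known concentrations, [Fe²⁺] in the numerator gives [Fe²⁺] = 8.6 × 10^-5 M.

8.6 × 10^-5 M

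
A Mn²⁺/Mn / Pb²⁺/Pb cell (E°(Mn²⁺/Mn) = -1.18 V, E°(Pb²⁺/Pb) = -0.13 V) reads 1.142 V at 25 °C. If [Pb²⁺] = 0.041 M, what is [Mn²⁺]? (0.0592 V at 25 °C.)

3.2 × 10^-5 M

From the Nernst equation, log Q = n(E° − E)/0.0592 = 2(1.05 − 1.142)/0.0592 = -3.108, so Q = 7.8 × 10^-4.
With Q = [Mn²⁺]/[Pb²⁺] and the known concentrations, [Mn²⁺] in the numerator gives [Mn²⁺] = 3.2 × 10^-5 M.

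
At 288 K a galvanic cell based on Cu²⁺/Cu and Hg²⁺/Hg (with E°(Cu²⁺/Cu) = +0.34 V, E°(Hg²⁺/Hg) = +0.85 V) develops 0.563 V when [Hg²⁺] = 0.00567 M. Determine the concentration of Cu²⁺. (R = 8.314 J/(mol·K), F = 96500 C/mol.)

7.9 × 10^-5 M

From the Nernst equation, ln Q = nF(E° − E)/RT = 2×96500×(0.51 − 0.563)/(8.314×288) = -4.272, so Q = 0.0140.
With Q = [Cu²⁺]/[Hg²⁺] and the known concentrations, [Cu²⁺] in the numerator gives [Cu²⁺] = 7.9 × 10^-5 M.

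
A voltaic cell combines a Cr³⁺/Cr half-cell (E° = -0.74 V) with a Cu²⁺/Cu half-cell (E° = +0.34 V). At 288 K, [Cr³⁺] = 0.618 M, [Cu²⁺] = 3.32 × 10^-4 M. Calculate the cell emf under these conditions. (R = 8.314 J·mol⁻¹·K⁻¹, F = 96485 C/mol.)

The Cu²⁺/Cu couple has the higher reduction potential and acts as the cathode, so E°_cell = +0.34 − (-0.74) = 1.08 V.
Balancing electrons gives n = 6; the reaction quotient is Q = [Cr³⁺]^2/[Cu²⁺]^3 = 1.04 × 10^10.
E = E° − (RT/nF) ln Q = 1.08 − (8.314×288)/(6×96485) × (23.069) = 1.080 − 0.095 = 0.985 V.

0.985 V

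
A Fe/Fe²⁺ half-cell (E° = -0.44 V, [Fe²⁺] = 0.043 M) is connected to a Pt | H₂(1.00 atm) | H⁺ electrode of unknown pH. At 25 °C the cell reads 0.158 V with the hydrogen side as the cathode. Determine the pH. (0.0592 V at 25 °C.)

E°_cell = 0.44 V and n = 2.
log Q = n(E° − E)/0.0592 = 2×(0.44 − 0.158)/0.0592 = 9.527.
With Q = [Fe²⁺]·P(H₂) / [H⁺]^2, solving for [H⁺] gives log[H⁺] = -5.447, so pH = 5.45.

pH = 5.45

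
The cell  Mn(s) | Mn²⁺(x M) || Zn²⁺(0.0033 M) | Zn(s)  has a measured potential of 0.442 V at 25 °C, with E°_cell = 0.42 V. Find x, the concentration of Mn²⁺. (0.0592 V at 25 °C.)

From the Nernst equation, log Q = n(E° − E)/0.0592 = 2(0.42 − 0.442)/0.0592 = -0.743, so Q = 0.181.
With Q = [Mn²⁺]/[Zn²⁺] and the known concentrations, [Mn²⁺] in the numerator gives [Mn²⁺] = 6 × 10^-4 M.

6 × 10^-4 M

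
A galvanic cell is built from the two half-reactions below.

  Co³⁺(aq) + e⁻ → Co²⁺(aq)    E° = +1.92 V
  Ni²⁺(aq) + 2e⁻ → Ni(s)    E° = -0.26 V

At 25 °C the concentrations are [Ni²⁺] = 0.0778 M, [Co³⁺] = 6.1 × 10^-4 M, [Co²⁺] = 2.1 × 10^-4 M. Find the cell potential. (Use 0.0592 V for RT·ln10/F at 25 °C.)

2.24 V

The Co³⁺/Co²⁺ couple has the higher reduction potential and acts as the cathode, so E°_cell = +1.92 − (-0.26) = 2.18 V.
Balancing electrons gives n = 2; the reaction quotient is Q = [Ni²⁺]·[Co²⁺]^2/[Co³⁺]^2 = 0.00922.
At 25 °C, E = E° − (0.0592/n) log Q = 2.18 − (0.0592/2)(-2.035) = 2.180 + 0.060 = 2.240 V.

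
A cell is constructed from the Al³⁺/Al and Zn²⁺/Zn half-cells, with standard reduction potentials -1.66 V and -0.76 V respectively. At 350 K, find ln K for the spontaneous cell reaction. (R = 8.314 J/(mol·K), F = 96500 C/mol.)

E°_cell = -0.76 − (-1.66) = 0.90 V, with n = 6 electrons transferred.
At equilibrium E = 0, so the Nernst equation gives ln K = nFE°/RT = (6)(96500)(0.90)/((8.314)(350)) = 179.08.

ln K = 179.1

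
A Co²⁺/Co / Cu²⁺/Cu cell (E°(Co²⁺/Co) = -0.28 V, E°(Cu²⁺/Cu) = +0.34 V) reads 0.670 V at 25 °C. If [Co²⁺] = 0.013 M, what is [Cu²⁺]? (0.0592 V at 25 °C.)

0.64 M

From the Nernst equation, log Q = n(E° − E)/0.0592 = 2(0.62 − 0.670)/0.0592 = -1.689, so Q = 0.0205.
With Q = [Co²⁺]/[Cu²⁺] and the known concentrations, [Cu²⁺] in the denominator gives [Cu²⁺] = 0.64 M.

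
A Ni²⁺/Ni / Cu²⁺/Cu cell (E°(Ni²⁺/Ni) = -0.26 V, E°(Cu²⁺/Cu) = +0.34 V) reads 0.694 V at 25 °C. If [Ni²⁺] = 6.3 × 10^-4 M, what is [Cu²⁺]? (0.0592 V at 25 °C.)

0.94 M

From the Nernst equation, log Q = n(E° − E)/0.0592 = 2(0.60 − 0.694)/0.0592 = -3.176, so Q = 6.67 × 10^-4.
With Q = [Ni²⁺]/[Cu²⁺] and the known concentrations, [Cu²⁺] in the denominator gives [Cu²⁺] = 0.94 M.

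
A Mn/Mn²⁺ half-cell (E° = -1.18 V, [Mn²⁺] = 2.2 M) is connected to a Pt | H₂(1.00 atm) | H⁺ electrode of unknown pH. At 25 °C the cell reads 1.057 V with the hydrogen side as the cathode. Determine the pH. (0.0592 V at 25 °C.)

pH = 1.91

E°_cell = 1.18 V and n = 2.
log Q = n(E° − E)/0.0592 = 2×(1.18 − 1.057)/0.0592 = 4.155.
With Q = [Mn²⁺]·P(H₂) / [H⁺]^2, solving for [H⁺] gives log[H⁺] = -1.906, so pH = 1.91.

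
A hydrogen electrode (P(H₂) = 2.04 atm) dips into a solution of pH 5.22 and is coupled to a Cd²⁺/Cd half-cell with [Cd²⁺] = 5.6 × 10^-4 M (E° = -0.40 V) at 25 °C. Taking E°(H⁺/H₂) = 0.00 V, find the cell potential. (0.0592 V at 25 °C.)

0.18 V

The hydrogen couple is the cathode, so E°_cell = 0.40 V; n = 2.
[H⁺] = 10^(−5.22) = 6 × 10^-6 M, and Q = [Cd²⁺]·P(H₂) / [H⁺]^2 = 3.15 × 10^7.
E = E° − (0.0592/2) log Q = 0.40 − (0.0592/2)(7.498) = 0.178 V.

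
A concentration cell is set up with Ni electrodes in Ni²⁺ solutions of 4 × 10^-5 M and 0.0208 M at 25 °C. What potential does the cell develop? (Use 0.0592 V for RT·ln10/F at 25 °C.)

0.080 V

Both half-cells are Ni²⁺/Ni, so E°_cell = 0. The concentrated side is the cathode; the cell reaction moves Ni²⁺ from high to low concentration with n = 2.
Q = [Ni²⁺]_dilute/[Ni²⁺]_conc = 4 × 10^-5/0.0208 = 0.00192.
E = 0 − (0.0592/2) log Q = −(0.0592/2)(-2.716) = 0.0804 V.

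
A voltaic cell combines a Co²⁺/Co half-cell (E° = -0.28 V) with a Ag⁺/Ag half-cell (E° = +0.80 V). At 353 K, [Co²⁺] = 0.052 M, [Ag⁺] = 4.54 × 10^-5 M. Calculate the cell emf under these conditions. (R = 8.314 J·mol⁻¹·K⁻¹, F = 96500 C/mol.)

0.821 V

The Ag⁺/Ag couple has the higher reduction potential and acts as the cathode, so E°_cell = +0.80 − (-0.28) = 1.08 V.
Balancing electrons gives n = 2; the reaction quotient is Q = [Co²⁺]/[Ag⁺]^2 = 2.52 × 10^7.
E = E° − (RT/nF) ln Q = 1.08 − (8.314×353)/(2×96500) × (17.043) = 1.080 − 0.259 = 0.821 V.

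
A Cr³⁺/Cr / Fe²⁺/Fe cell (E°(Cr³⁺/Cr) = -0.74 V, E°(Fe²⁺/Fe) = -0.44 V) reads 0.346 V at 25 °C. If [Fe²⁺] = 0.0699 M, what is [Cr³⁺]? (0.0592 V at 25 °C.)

8.6 × 10^-5 M

From the Nernst equation, log Q = n(E° − E)/0.0592 = 6(0.30 − 0.346)/0.0592 = -4.662, so Q = 2.18 × 10^-5.
With Q = [Cr³⁺]^2/[Fe²⁺]^3 and the known concentrations, [Cr³⁺]^2 in the numerator gives [Cr³⁺] = 8.6 × 10^-5 M.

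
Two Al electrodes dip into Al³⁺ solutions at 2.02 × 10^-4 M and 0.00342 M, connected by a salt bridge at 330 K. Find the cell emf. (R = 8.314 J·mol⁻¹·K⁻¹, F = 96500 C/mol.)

0.027 V

Both half-cells are Al³⁺/Al, so E°_cell = 0. The concentrated side is the cathode; the cell reaction moves Al³⁺ from high to low concentration with n = 3.
Q = [Al³⁺]_dilute/[Al³⁺]_conc = 2.02 × 10^-4/0.00342 = 0.0591.
E = 0 − (RT/nF) ln Q = −((8.314×330)/(3×96500))(-2.829) = 0.0268 V.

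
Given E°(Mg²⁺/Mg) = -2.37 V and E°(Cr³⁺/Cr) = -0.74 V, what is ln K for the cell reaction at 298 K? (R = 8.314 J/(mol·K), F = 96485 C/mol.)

ln K = 380.9

E°_cell = -0.74 − (-2.37) = 1.63 V, with n = 6 electrons transferred.
At equilibrium E = 0, so the Nernst equation gives ln K = nFE°/RT = (6)(96485)(1.63)/((8.314)(298)) = 380.87.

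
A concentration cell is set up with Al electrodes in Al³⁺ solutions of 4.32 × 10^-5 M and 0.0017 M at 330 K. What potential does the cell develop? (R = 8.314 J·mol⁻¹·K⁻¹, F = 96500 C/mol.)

0.035 V

Both half-cells are Al³⁺/Al, so E°_cell = 0. The concentrated side is the cathode; the cell reaction moves Al³⁺ from high to low concentration with n = 3.
Q = [Al³⁺]_dilute/[Al³⁺]_conc = 4.32 × 10^-5/0.0017 = 0.0254.
E = 0 − (RT/nF) ln Q = −((8.314×330)/(3×96500))(-3.673) = 0.0348 V.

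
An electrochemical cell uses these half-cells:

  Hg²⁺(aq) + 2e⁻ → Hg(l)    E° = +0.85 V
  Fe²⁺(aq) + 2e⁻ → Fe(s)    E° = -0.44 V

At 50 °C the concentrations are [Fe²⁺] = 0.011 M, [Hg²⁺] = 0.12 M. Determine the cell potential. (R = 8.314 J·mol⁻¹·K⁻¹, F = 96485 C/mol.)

The Hg²⁺/Hg couple has the higher reduction potential and acts as the cathode, so E°_cell = +0.85 − (-0.44) = 1.29 V.
Balancing electrons gives n = 2; the reaction quotient is Q = [Fe²⁺]/[Hg²⁺] = 0.0917.
E = E° − (RT/nF) ln Q = 1.29 − (8.314×323)/(2×96485) × (-2.390) = 1.290 + 0.033 = 1.323 V.

1.32 V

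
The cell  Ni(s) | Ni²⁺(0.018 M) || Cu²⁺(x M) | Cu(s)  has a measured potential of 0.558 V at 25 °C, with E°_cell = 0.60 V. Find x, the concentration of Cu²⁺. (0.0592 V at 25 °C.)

From the Nernst equation, log Q = n(E° − E)/0.0592 = 2(0.60 − 0.558)/0.0592 = 1.419, so Q = 26.2.
With Q = [Ni²⁺]/[Cu²⁺] and the known concentrations, [Cu²⁺] in the denominator gives [Cu²⁺] = 6.9 × 10^-4 M.

6.9 × 10^-4 M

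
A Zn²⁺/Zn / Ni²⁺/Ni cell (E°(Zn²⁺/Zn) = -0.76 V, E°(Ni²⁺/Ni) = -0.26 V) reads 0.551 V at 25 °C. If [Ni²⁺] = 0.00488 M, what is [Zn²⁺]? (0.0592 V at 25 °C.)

From the Nernst equation, log Q = n(E° − E)/0.0592 = 2(0.50 − 0.551)/0.0592 = -1.723, so Q = 0.0189.
With Q = [Zn²⁺]/[Ni²⁺] and the known concentrations, [Zn²⁺] in the numerator gives [Zn²⁺] = 9.2 × 10^-5 M.

9.2 × 10^-5 M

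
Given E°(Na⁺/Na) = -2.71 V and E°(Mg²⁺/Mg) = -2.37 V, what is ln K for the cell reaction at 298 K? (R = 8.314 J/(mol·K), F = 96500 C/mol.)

ln K = 26.5

E°_cell = -2.37 − (-2.71) = 0.34 V, with n = 2 electrons transferred.
At equilibrium E = 0, so the Nernst equation gives ln K = nFE°/RT = (2)(96500)(0.34)/((8.314)(298)) = 26.49.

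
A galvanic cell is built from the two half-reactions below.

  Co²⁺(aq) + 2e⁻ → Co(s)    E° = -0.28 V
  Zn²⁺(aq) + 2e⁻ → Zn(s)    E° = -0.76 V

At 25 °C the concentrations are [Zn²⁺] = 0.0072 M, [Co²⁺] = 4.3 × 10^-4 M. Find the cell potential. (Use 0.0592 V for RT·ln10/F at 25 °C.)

0.444 V

The Co²⁺/Co couple has the higher reduction potential and acts as the cathode, so E°_cell = -0.28 − (-0.76) = 0.48 V.
Balancing electrons gives n = 2; the reaction quotient is Q = [Zn²⁺]/[Co²⁺] = 16.7.
At 25 °C, E = E° − (0.0592/n) log Q = 0.48 − (0.0592/2)(1.224) = 0.480 − 0.036 = 0.444 V.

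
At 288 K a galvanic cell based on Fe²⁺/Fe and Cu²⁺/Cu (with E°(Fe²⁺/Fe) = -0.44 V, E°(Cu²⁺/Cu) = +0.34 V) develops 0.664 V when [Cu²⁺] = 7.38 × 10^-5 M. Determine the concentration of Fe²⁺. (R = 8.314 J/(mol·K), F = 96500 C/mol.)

0.85 M

From the Nernst equation, ln Q = nF(E° − E)/RT = 2×96500×(0.78 − 0.664)/(8.314×288) = 9.350, so Q = 1.15 × 10^4.
With Q = [Fe²⁺]/[Cu²⁺] and the known concentrations, [Fe²⁺] in the numerator gives [Fe²⁺] = 0.85 M.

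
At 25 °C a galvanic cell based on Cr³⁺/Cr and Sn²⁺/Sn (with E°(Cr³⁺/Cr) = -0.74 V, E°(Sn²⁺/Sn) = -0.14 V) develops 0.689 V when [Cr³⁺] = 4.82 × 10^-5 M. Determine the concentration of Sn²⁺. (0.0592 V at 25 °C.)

1.3 M

From the Nernst equation, log Q = n(E° − E)/0.0592 = 6(0.60 − 0.689)/0.0592 = -9.020, so Q = 9.54 × 10^-10.
With Q = [Cr³⁺]^2/[Sn²⁺]^3 and the known concentrations, [Sn²⁺]^3 in the denominator gives [Sn²⁺] = 1.3 M.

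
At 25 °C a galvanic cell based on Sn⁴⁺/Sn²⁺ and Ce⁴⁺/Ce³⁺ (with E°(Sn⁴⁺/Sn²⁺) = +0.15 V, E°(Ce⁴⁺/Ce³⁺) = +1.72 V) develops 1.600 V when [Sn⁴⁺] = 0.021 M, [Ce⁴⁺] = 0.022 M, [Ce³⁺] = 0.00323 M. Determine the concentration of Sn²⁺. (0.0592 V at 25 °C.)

0.0047 M

From the Nernst equation, log Q = n(E° − E)/0.0592 = 2(1.57 − 1.600)/0.0592 = -1.014, so Q = 0.0969.
With Q = [Sn⁴⁺]·[Ce³⁺]^2/([Sn²⁺]·[Ce⁴⁺]^2) and the known concentrations, [Sn²⁺] in the denominator gives [Sn²⁺] = 0.0047 M.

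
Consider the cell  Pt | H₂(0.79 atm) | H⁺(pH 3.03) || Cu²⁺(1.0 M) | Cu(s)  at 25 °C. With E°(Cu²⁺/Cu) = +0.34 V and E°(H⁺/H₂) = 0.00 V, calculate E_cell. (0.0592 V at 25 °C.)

The Cu²⁺/Cu couple is the cathode, so E°_cell = 0.34 V; n = 2.
[H⁺] = 10^(−3.03) = 9.3 × 10^-4 M, and Q = [H⁺]^2 / ([Cu²⁺]·P(H₂)) = 1.1 × 10^-6.
E = E° − (0.0592/2) log Q = 0.34 − (0.0592/2)(-5.958) = 0.516 V.

0.52 V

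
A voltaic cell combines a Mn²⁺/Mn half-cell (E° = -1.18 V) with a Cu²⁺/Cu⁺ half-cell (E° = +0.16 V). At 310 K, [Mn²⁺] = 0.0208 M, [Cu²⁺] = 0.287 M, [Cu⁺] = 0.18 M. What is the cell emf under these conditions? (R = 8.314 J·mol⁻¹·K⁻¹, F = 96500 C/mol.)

1.40 V

The Cu²⁺/Cu⁺ couple has the higher reduction potential and acts as the cathode, so E°_cell = +0.16 − (-1.18) = 1.34 V.
Balancing electrons gives n = 2; the reaction quotient is Q = [Mn²⁺]·[Cu⁺]^2/[Cu²⁺]^2 = 0.00818.
E = E° − (RT/nF) ln Q = 1.34 − (8.314×310)/(2×96500) × (-4.806) = 1.340 + 0.064 = 1.404 V.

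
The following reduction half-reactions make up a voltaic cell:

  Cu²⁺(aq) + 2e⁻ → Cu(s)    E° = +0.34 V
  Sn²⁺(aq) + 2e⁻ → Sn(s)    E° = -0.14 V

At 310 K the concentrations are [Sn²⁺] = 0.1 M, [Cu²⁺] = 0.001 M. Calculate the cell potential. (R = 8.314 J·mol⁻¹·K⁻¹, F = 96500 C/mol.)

The Cu²⁺/Cu couple has the higher reduction potential and acts as the cathode, so E°_cell = +0.34 − (-0.14) = 0.48 V.
Balancing electrons gives n = 2; the reaction quotient is Q = [Sn²⁺]/[Cu²⁺] = 100.
E = E° − (RT/nF) ln Q = 0.48 − (8.314×310)/(2×96500) × (4.605) = 0.480 − 0.061 = 0.419 V.

0.419 V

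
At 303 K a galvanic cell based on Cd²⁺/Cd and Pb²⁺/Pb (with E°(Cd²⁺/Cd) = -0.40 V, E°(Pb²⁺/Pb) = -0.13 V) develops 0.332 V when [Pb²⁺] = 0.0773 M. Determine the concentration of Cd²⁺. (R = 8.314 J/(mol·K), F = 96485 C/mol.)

From the Nernst equation, ln Q = nF(E° − E)/RT = 2×96485×(0.27 − 0.332)/(8.314×303) = -4.749, so Q = 0.00866.
With Q = [Cd²⁺]/[Pb²⁺] and the known concentrations, [Cd²⁺] in the numerator gives [Cd²⁺] = 6.7 × 10^-4 M.

6.7 × 10^-4 M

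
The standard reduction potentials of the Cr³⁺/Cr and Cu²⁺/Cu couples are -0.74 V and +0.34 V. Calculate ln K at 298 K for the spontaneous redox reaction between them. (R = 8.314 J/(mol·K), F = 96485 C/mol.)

E°_cell = +0.34 − (-0.74) = 1.08 V, with n = 6 electrons transferred.
At equilibrium E = 0, so the Nernst equation gives ln K = nFE°/RT = (6)(96485)(1.08)/((8.314)(298)) = 252.35.

ln K = 252.4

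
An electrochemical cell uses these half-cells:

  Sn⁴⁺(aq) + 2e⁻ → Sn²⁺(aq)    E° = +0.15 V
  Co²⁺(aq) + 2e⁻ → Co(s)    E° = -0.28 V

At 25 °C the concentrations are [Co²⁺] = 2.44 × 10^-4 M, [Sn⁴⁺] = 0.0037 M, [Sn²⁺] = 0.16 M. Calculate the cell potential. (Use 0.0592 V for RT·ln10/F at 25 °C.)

The Sn⁴⁺/Sn²⁺ couple has the higher reduction potential and acts as the cathode, so E°_cell = +0.15 − (-0.28) = 0.43 V.
Balancing electrons gives n = 2; the reaction quotient is Q = [Co²⁺]·[Sn²⁺]/[Sn⁴⁺] = 0.0106.
At 25 °C, E = E° − (0.0592/n) log Q = 0.43 − (0.0592/2)(-1.977) = 0.430 + 0.059 = 0.489 V.

0.489 V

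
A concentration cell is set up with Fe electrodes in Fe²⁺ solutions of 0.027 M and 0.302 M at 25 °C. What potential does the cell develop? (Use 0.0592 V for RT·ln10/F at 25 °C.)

Both half-cells are Fe²⁺/Fe, so E°_cell = 0. The concentrated side is the cathode; the cell reaction moves Fe²⁺ from high to low concentration with n = 2.
Q = [Fe²⁺]_dilute/[Fe²⁺]_conc = 0.027/0.302 = 0.0894.
E = 0 − (0.0592/2) log Q = −(0.0592/2)(-1.049) = 0.0311 V.

0.031 V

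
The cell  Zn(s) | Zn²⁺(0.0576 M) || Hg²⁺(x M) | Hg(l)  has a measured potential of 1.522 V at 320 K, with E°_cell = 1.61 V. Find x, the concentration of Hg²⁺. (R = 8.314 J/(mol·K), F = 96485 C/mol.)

From the Nernst equation, ln Q = nF(E° − E)/RT = 2×96485×(1.61 − 1.522)/(8.314×320) = 6.383, so Q = 592.
With Q = [Zn²⁺]/[Hg²⁺] and the known concentrations, [Hg²⁺] in the denominator gives [Hg²⁺] = 9.7 × 10^-5 M.

9.7 × 10^-5 M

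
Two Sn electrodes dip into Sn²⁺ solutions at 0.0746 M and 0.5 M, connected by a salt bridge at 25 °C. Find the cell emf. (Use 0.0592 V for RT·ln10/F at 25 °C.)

0.024 V

Both half-cells are Sn²⁺/Sn, so E°_cell = 0. The concentrated side is the cathode; the cell reaction moves Sn²⁺ from high to low concentration with n = 2.
Q = [Sn²⁺]_dilute/[Sn²⁺]_conc = 0.0746/0.5 = 0.149.
E = 0 − (0.0592/2) log Q = −(0.0592/2)(-0.826) = 0.0244 V.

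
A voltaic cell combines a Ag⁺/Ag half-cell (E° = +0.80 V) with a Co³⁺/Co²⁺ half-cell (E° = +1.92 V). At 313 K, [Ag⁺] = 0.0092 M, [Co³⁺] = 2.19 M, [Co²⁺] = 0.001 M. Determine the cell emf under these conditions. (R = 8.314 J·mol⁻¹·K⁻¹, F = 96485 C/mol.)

The Co³⁺/Co²⁺ couple has the higher reduction potential and acts as the cathode, so E°_cell = +1.92 − (+0.80) = 1.12 V.
Balancing electrons gives n = 1; the reaction quotient is Q = [Ag⁺]·[Co²⁺]/[Co³⁺] = 4.2 × 10^-6.
E = E° − (RT/nF) ln Q = 1.12 − (8.314×313)/(1×96485) × (-12.380) = 1.120 + 0.334 = 1.454 V.

1.45 V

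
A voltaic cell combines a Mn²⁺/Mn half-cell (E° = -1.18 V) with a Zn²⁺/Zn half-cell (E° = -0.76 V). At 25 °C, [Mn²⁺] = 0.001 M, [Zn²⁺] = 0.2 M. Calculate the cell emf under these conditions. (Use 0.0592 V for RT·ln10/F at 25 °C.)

0.488 V

The Zn²⁺/Zn couple has the higher reduction potential and acts as the cathode, so E°_cell = -0.76 − (-1.18) = 0.42 V.
Balancing electrons gives n = 2; the reaction quotient is Q = [Mn²⁺]/[Zn²⁺] = 0.00500.
At 25 °C, E = E° − (0.0592/n) log Q = 0.42 − (0.0592/2)(-2.301) = 0.420 + 0.068 = 0.488 V.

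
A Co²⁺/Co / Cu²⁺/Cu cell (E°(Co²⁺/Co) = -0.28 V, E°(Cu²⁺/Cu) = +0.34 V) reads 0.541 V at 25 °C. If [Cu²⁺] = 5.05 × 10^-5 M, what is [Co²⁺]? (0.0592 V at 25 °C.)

From the Nernst equation, log Q = n(E° − E)/0.0592 = 2(0.62 − 0.541)/0.0592 = 2.669, so Q = 467.
With Q = [Co²⁺]/[Cu²⁺] and the known concentrations, [Co²⁺] in the numerator gives [Co²⁺] = 0.024 M.

0.024 M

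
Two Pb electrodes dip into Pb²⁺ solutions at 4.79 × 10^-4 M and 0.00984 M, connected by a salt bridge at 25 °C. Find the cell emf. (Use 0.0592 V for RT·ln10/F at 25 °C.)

0.039 V

Both half-cells are Pb²⁺/Pb, so E°_cell = 0. The concentrated side is the cathode; the cell reaction moves Pb²⁺ from high to low concentration with n = 2.
Q = [Pb²⁺]_dilute/[Pb²⁺]_conc = 4.79 × 10^-4/0.00984 = 0.0487.
E = 0 − (0.0592/2) log Q = −(0.0592/2)(-1.313) = 0.0389 V.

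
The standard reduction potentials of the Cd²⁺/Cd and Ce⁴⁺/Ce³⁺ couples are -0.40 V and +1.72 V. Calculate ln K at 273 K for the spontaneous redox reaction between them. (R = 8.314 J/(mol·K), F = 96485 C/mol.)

ln K = 180.2

E°_cell = +1.72 − (-0.40) = 2.12 V, with n = 2 electrons transferred.
At equilibrium E = 0, so the Nernst equation gives ln K = nFE°/RT = (2)(96485)(2.12)/((8.314)(273)) = 180.24.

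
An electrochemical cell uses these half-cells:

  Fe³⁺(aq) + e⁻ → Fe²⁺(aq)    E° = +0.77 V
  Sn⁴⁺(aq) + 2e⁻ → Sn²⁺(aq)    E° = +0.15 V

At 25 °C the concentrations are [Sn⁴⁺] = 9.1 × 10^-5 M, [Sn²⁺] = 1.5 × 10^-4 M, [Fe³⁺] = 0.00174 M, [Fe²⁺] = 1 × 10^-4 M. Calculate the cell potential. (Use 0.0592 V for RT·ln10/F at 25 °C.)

0.700 V

The Fe³⁺/Fe²⁺ couple has the higher reduction potential and acts as the cathode, so E°_cell = +0.77 − (+0.15) = 0.62 V.
Balancing electrons gives n = 2; the reaction quotient is Q = [Sn⁴⁺]·[Fe²⁺]^2/([Sn²⁺]·[Fe³⁺]^2) = 0.00200.
At 25 °C, E = E° − (0.0592/n) log Q = 0.62 − (0.0592/2)(-2.698) = 0.620 + 0.080 = 0.700 V.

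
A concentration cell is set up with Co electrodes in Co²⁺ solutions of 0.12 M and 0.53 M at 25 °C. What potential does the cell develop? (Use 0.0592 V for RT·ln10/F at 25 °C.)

0.019 V

Both half-cells are Co²⁺/Co, so E°_cell = 0. The concentrated side is the cathode; the cell reaction moves Co²⁺ from high to low concentration with n = 2.
Q = [Co²⁺]_dilute/[Co²⁺]_conc = 0.12/0.53 = 0.226.
E = 0 − (0.0592/2) log Q = −(0.0592/2)(-0.645) = 0.0191 V.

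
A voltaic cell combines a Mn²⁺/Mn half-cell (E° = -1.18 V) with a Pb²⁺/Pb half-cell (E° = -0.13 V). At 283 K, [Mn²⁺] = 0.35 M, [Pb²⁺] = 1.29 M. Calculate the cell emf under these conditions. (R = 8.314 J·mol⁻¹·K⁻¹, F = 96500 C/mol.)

The Pb²⁺/Pb couple has the higher reduction potential and acts as the cathode, so E°_cell = -0.13 − (-1.18) = 1.05 V.
Balancing electrons gives n = 2; the reaction quotient is Q = [Mn²⁺]/[Pb²⁺] = 0.271.
E = E° − (RT/nF) ln Q = 1.05 − (8.314×283)/(2×96500) × (-1.304) = 1.050 + 0.016 = 1.066 V.

1.07 V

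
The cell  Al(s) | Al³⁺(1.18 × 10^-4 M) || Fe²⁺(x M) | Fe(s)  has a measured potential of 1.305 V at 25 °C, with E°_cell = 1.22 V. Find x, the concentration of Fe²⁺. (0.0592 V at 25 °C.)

1.8 M

From the Nernst equation, log Q = n(E° − E)/0.0592 = 6(1.22 − 1.305)/0.0592 = -8.615, so Q = 2.43 × 10^-9.
With Q = [Al³⁺]^2/[Fe²⁺]^3 and the known concentrations, [Fe²⁺]^3 in the denominator gives [Fe²⁺] = 1.8 M.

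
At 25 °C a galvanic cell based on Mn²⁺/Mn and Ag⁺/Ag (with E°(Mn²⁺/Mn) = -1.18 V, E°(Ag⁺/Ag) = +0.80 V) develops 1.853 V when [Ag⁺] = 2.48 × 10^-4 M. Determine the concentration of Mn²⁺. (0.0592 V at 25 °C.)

From the Nernst equation, log Q = n(E° − E)/0.0592 = 2(1.98 − 1.853)/0.0592 = 4.291, so Q = 1.95 × 10^4.
With Q = [Mn²⁺]/[Ag⁺]^2 and the known concentrations, [Mn²⁺] in the numerator gives [Mn²⁺] = 0.0012 M.

0.0012 M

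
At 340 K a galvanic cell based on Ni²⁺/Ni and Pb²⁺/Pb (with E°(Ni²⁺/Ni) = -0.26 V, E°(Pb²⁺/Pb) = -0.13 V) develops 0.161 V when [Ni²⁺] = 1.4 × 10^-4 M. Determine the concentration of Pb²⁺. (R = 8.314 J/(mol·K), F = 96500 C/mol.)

From the Nernst equation, ln Q = nF(E° − E)/RT = 2×96500×(0.13 − 0.161)/(8.314×340) = -2.117, so Q = 0.120.
With Q = [Ni²⁺]/[Pb²⁺] and the known concentrations, [Pb²⁺] in the denominator gives [Pb²⁺] = 0.0012 M.

0.0012 M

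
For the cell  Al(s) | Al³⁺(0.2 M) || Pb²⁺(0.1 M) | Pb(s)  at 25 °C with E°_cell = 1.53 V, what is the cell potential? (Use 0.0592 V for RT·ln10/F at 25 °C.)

1.51 V

Balancing electrons gives n = 6; the reaction quotient is Q = [Al³⁺]^2/[Pb²⁺]^3 = 40.0.
At 25 °C, E = E° − (0.0592/n) log Q = 1.53 − (0.0592/6)(1.602) = 1.530 − 0.016 = 1.514 V.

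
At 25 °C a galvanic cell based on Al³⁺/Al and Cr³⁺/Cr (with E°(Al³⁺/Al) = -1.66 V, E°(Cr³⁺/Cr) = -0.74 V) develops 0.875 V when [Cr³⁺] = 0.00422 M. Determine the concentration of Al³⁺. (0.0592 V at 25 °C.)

From the Nernst equation, log Q = n(E° − E)/0.0592 = 3(0.92 − 0.875)/0.0592 = 2.280, so Q = 191.
With Q = [Al³⁺]/[Cr³⁺] and the known concentrations, [Al³⁺] in the numerator gives [Al³⁺] = 0.8 M.

0.8 M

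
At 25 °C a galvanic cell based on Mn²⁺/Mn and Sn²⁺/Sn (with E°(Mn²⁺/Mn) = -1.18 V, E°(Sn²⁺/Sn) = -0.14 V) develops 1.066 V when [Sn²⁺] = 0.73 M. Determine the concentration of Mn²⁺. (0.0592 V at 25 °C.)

From the Nernst equation, log Q = n(E° − E)/0.0592 = 2(1.04 − 1.066)/0.0592 = -0.878, so Q = 0.132.
With Q = [Mn²⁺]/[Sn²⁺] and the known concentrations, [Mn²⁺] in the numerator gives [Mn²⁺] = 0.097 M.

0.097 M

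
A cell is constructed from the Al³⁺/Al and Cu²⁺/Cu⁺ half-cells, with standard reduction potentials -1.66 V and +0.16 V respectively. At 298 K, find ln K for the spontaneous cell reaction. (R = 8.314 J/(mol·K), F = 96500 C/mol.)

E°_cell = +0.16 − (-1.66) = 1.82 V, with n = 3 electrons transferred.
At equilibrium E = 0, so the Nernst equation gives ln K = nFE°/RT = (3)(96500)(1.82)/((8.314)(298)) = 212.66.

ln K = 212.7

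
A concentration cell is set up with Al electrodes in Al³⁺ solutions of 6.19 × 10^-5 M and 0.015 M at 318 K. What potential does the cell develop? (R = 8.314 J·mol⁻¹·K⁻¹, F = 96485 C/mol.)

Both half-cells are Al³⁺/Al, so E°_cell = 0. The concentrated side is the cathode; the cell reaction moves Al³⁺ from high to low concentration with n = 3.
Q = [Al³⁺]_dilute/[Al³⁺]_conc = 6.19 × 10^-5/0.015 = 0.00413.
E = 0 − (RT/nF) ln Q = −((8.314×318)/(3×96485))(-5.490) = 0.0501 V.

0.050 V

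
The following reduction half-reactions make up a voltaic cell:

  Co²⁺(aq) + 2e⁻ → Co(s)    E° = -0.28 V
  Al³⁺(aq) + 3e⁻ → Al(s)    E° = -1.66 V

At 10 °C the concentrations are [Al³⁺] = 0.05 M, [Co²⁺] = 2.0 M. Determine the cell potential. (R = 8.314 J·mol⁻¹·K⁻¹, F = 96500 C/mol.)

1.41 V

The Co²⁺/Co couple has the higher reduction potential and acts as the cathode, so E°_cell = -0.28 − (-1.66) = 1.38 V.
Balancing electrons gives n = 6; the reaction quotient is Q = [Al³⁺]^2/[Co²⁺]^3 = 3.13 × 10^-4.
E = E° − (RT/nF) ln Q = 1.38 − (8.314×283)/(6×96500) × (-8.071) = 1.380 + 0.033 = 1.413 V.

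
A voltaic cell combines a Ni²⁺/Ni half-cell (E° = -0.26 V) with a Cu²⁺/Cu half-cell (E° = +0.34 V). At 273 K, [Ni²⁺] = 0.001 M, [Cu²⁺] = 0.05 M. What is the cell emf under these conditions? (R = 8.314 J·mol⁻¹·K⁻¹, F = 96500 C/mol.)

0.646 V

The Cu²⁺/Cu couple has the higher reduction potential and acts as the cathode, so E°_cell = +0.34 − (-0.26) = 0.60 V.
Balancing electrons gives n = 2; the reaction quotient is Q = [Ni²⁺]/[Cu²⁺] = 0.0200.
E = E° − (RT/nF) ln Q = 0.60 − (8.314×273)/(2×96500) × (-3.912) = 0.600 + 0.046 = 0.646 V.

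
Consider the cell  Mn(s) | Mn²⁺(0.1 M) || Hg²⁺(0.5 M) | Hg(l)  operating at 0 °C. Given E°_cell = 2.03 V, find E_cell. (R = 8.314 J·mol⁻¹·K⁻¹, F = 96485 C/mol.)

Balancing electrons gives n = 2; the reaction quotient is Q = [Mn²⁺]/[Hg²⁺] = 0.200.
E = E° − (RT/nF) ln Q = 2.03 − (8.314×273)/(2×96485) × (-1.609) = 2.030 + 0.019 = 2.049 V.

2.05 V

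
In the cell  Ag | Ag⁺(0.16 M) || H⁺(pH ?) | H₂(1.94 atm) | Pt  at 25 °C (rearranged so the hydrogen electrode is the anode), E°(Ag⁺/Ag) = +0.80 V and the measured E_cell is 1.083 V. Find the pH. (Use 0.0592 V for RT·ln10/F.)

E°_cell = 0.80 V and n = 2.
log Q = n(E° − E)/0.0592 = 2×(0.80 − 1.083)/0.0592 = -9.561.
With Q = [H⁺]^2 / ([Ag⁺]^2·P(H₂)), solving for [H⁺] gives log[H⁺] = -5.432, so pH = 5.43.

pH = 5.43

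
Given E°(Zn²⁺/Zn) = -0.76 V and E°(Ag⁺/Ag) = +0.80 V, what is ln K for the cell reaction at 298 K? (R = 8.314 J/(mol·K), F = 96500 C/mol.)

E°_cell = +0.80 − (-0.76) = 1.56 V, with n = 2 electrons transferred.
At equilibrium E = 0, so the Nernst equation gives ln K = nFE°/RT = (2)(96500)(1.56)/((8.314)(298)) = 121.52.

ln K = 121.5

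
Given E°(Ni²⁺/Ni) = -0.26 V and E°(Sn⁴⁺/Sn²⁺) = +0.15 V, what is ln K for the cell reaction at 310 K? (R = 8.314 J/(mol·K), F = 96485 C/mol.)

E°_cell = +0.15 − (-0.26) = 0.41 V, with n = 2 electrons transferred.
At equilibrium E = 0, so the Nernst equation gives ln K = nFE°/RT = (2)(96485)(0.41)/((8.314)(310)) = 30.70.

ln K = 30.7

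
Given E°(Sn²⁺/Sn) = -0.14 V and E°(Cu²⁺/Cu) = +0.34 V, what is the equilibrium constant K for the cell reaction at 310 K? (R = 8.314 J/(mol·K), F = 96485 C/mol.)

E°_cell = +0.34 − (-0.14) = 0.48 V, with n = 2 electrons transferred.
At equilibrium E = 0, so the Nernst equation gives ln K = nFE°/RT = (2)(96485)(0.48)/((8.314)(310)) = 35.94.
K = e^35.94 = 4.1 × 10^15.

4.1 × 10^15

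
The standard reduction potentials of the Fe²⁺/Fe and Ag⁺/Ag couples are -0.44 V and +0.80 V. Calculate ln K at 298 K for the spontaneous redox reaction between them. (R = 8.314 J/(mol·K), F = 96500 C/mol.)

E°_cell = +0.80 − (-0.44) = 1.24 V, with n = 2 electrons transferred.
At equilibrium E = 0, so the Nernst equation gives ln K = nFE°/RT = (2)(96500)(1.24)/((8.314)(298)) = 96.59.

ln K = 96.6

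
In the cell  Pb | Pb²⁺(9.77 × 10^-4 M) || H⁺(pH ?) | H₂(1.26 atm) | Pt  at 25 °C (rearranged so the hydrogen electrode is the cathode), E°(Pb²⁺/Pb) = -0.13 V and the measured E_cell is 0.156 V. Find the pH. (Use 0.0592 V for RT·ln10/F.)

E°_cell = 0.13 V and n = 2.
log Q = n(E° − E)/0.0592 = 2×(0.13 − 0.156)/0.0592 = -0.878.
With Q = [Pb²⁺]·P(H₂) / [H⁺]^2, solving for [H⁺] gives log[H⁺] = -1.016, so pH = 1.02.

pH = 1.02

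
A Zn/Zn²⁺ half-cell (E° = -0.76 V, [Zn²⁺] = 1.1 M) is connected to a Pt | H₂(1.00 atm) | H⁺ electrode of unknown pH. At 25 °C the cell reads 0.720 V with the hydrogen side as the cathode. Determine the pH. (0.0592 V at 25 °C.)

E°_cell = 0.76 V and n = 2.
log Q = n(E° − E)/0.0592 = 2×(0.76 − 0.720)/0.0592 = 1.351.
With Q = [Zn²⁺]·P(H₂) / [H⁺]^2, solving for [H⁺] gives log[H⁺] = -0.655, so pH = 0.65.

pH = 0.65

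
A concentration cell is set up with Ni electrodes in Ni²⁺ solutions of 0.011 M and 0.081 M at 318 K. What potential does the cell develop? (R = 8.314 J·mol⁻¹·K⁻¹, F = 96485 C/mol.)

Both half-cells are Ni²⁺/Ni, so E°_cell = 0. The concentrated side is the cathode; the cell reaction moves Ni²⁺ from high to low concentration with n = 2.
Q = [Ni²⁺]_dilute/[Ni²⁺]_conc = 0.011/0.081 = 0.136.
E = 0 − (RT/nF) ln Q = −((8.314×318)/(2×96485))(-1.997) = 0.0274 V.

0.027 V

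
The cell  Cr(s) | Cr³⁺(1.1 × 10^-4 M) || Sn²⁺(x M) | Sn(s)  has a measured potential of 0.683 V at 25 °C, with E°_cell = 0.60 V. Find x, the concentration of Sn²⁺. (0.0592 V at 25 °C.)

1.5 M

From the Nernst equation, log Q = n(E° − E)/0.0592 = 6(0.60 − 0.683)/0.0592 = -8.412, so Q = 3.87 × 10^-9.
With Q = [Cr³⁺]^2/[Sn²⁺]^3 and the known concentrations, [Sn²⁺]^3 in the denominator gives [Sn²⁺] = 1.5 M.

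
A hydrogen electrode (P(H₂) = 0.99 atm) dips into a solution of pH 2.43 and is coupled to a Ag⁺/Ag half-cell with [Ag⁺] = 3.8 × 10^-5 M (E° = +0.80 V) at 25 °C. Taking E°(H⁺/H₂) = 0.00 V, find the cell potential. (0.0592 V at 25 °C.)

0.68 V

The Ag⁺/Ag couple is the cathode, so E°_cell = 0.80 V; n = 2.
[H⁺] = 10^(−2.43) = 0.0037 M, and Q = [H⁺]^2 / ([Ag⁺]^2·P(H₂)) = 9660.
E = E° − (0.0592/2) log Q = 0.80 − (0.0592/2)(3.985) = 0.682 V.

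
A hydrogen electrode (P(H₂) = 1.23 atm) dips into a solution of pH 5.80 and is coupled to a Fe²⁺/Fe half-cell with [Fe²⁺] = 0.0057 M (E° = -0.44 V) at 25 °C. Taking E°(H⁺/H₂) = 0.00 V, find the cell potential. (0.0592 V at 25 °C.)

The hydrogen couple is the cathode, so E°_cell = 0.44 V; n = 2.
[H⁺] = 10^(−5.80) = 1.6 × 10^-6 M, and Q = [Fe²⁺]·P(H₂) / [H⁺]^2 = 2.79 × 10^9.
E = E° − (0.0592/2) log Q = 0.44 − (0.0592/2)(9.446) = 0.160 V.

0.16 V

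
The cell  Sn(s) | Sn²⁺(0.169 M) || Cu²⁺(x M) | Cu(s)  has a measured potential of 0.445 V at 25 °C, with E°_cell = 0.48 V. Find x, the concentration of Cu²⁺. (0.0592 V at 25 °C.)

From the Nernst equation, log Q = n(E° − E)/0.0592 = 2(0.48 − 0.445)/0.0592 = 1.182, so Q = 15.2.
With Q = [Sn²⁺]/[Cu²⁺] and the known concentrations, [Cu²⁺] in the denominator gives [Cu²⁺] = 0.011 M.

0.011 M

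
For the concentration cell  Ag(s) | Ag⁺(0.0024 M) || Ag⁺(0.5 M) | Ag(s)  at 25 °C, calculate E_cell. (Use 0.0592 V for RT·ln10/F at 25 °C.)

0.14 V

Both half-cells are Ag⁺/Ag, so E°_cell = 0. The concentrated side is the cathode; the cell reaction moves Ag⁺ from high to low concentration with n = 1.
Q = [Ag⁺]_dilute/[Ag⁺]_conc = 0.0024/0.5 = 0.00480.
E = 0 − (0.0592/1) log Q = −(0.0592/1)(-2.319) = 0.1373 V.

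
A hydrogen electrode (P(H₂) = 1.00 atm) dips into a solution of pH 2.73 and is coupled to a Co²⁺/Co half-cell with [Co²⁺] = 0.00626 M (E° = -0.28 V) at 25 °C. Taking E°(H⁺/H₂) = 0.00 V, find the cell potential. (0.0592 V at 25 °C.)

0.18 V

The hydrogen couple is the cathode, so E°_cell = 0.28 V; n = 2.
[H⁺] = 10^(−2.73) = 0.0019 M, and Q = [Co²⁺]·P(H₂) / [H⁺]^2 = 1810.
E = E° − (0.0592/2) log Q = 0.28 − (0.0592/2)(3.257) = 0.184 V.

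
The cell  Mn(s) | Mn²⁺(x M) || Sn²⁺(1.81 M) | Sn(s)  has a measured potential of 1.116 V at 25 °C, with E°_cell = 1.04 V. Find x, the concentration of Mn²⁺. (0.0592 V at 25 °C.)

0.0049 M

From the Nernst equation, log Q = n(E° − E)/0.0592 = 2(1.04 − 1.116)/0.0592 = -2.568, so Q = 0.00271.
With Q = [Mn²⁺]/[Sn²⁺] and the known concentrations, [Mn²⁺] in the numerator gives [Mn²⁺] = 0.0049 M.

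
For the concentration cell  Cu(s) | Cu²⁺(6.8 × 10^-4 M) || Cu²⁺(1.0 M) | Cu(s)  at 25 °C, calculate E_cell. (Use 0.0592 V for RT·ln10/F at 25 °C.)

Both half-cells are Cu²⁺/Cu, so E°_cell = 0. The concentrated side is the cathode; the cell reaction moves Cu²⁺ from high to low concentration with n = 2.
Q = [Cu²⁺]_dilute/[Cu²⁺]_conc = 6.8 × 10^-4/1.0 = 6.8 × 10^-4.
E = 0 − (0.0592/2) log Q = −(0.0592/2)(-3.167) = 0.0937 V.

0.094 V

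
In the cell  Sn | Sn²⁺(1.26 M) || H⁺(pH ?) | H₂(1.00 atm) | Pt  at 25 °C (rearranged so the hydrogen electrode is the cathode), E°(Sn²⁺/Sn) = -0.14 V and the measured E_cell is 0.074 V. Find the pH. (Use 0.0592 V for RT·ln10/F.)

E°_cell = 0.14 V and n = 2.
log Q = n(E° − E)/0.0592 = 2×(0.14 − 0.074)/0.0592 = 2.230.
With Q = [Sn²⁺]·P(H₂) / [H⁺]^2, solving for [H⁺] gives log[H⁺] = -1.065, so pH = 1.06.

pH = 1.06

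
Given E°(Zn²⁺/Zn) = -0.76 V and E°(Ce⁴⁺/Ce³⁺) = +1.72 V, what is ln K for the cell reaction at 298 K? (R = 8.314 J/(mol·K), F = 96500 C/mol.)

ln K = 193.2

E°_cell = +1.72 − (-0.76) = 2.48 V, with n = 2 electrons transferred.
At equilibrium E = 0, so the Nernst equation gives ln K = nFE°/RT = (2)(96500)(2.48)/((8.314)(298)) = 193.19.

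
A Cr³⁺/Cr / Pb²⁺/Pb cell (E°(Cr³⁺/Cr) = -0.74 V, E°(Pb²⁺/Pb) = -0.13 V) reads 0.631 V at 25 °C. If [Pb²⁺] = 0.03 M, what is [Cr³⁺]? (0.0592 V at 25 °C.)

From the Nernst equation, log Q = n(E° − E)/0.0592 = 6(0.61 − 0.631)/0.0592 = -2.128, so Q = 0.00744.
With Q = [Cr³⁺]^2/[Pb²⁺]^3 and the known concentrations, [Cr³⁺]^2 in the numerator gives [Cr³⁺] = 4.5 × 10^-4 M.

4.5 × 10^-4 M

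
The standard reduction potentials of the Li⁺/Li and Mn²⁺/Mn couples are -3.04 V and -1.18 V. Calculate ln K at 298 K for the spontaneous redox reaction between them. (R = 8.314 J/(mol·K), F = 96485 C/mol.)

ln K = 144.9

E°_cell = -1.18 − (-3.04) = 1.86 V, with n = 2 electrons transferred.
At equilibrium E = 0, so the Nernst equation gives ln K = nFE°/RT = (2)(96485)(1.86)/((8.314)(298)) = 144.87.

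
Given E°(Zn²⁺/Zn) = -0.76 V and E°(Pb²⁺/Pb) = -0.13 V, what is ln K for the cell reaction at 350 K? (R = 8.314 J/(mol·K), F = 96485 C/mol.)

E°_cell = -0.13 − (-0.76) = 0.63 V, with n = 2 electrons transferred.
At equilibrium E = 0, so the Nernst equation gives ln K = nFE°/RT = (2)(96485)(0.63)/((8.314)(350)) = 41.78.

ln K = 41.8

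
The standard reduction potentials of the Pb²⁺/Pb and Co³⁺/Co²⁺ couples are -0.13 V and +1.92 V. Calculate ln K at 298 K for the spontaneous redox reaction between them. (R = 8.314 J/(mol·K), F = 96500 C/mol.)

ln K = 159.7

E°_cell = +1.92 − (-0.13) = 2.05 V, with n = 2 electrons transferred.
At equilibrium E = 0, so the Nernst equation gives ln K = nFE°/RT = (2)(96500)(2.05)/((8.314)(298)) = 159.69.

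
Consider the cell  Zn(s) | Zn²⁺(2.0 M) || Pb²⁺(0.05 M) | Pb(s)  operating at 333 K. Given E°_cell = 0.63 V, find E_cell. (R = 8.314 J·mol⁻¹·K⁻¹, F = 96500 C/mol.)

0.577 V

Balancing electrons gives n = 2; the reaction quotient is Q = [Zn²⁺]/[Pb²⁺] = 40.0.
E = E° − (RT/nF) ln Q = 0.63 − (8.314×333)/(2×96500) × (3.689) = 0.630 − 0.053 = 0.577 V.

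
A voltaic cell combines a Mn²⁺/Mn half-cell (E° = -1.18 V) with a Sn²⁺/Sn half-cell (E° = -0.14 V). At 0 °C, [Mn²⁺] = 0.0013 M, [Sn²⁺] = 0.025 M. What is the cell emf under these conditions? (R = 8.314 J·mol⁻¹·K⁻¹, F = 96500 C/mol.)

The Sn²⁺/Sn couple has the higher reduction potential and acts as the cathode, so E°_cell = -0.14 − (-1.18) = 1.04 V.
Balancing electrons gives n = 2; the reaction quotient is Q = [Mn²⁺]/[Sn²⁺] = 0.0520.
E = E° − (RT/nF) ln Q = 1.04 − (8.314×273)/(2×96500) × (-2.957) = 1.040 + 0.035 = 1.075 V.

1.07 V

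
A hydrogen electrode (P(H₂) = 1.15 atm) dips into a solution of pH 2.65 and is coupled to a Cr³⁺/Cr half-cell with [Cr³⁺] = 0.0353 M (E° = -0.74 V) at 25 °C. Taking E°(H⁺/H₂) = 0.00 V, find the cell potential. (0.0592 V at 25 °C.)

The hydrogen couple is the cathode, so E°_cell = 0.74 V; n = 6.
[H⁺] = 10^(−2.65) = 0.0022 M, and Q = [Cr³⁺]^2·P(H₂)^3 / [H⁺]^6 = 1.51 × 10^13.
E = E° − (0.0592/6) log Q = 0.74 − (0.0592/6)(13.178) = 0.610 V.

0.61 V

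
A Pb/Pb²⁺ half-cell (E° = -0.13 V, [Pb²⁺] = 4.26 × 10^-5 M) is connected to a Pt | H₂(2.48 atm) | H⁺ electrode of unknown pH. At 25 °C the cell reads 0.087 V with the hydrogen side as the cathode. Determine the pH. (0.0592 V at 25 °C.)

E°_cell = 0.13 V and n = 2.
log Q = n(E° − E)/0.0592 = 2×(0.13 − 0.087)/0.0592 = 1.453.
With Q = [Pb²⁺]·P(H₂) / [H⁺]^2, solving for [H⁺] gives log[H⁺] = -2.714, so pH = 2.71.

pH = 2.71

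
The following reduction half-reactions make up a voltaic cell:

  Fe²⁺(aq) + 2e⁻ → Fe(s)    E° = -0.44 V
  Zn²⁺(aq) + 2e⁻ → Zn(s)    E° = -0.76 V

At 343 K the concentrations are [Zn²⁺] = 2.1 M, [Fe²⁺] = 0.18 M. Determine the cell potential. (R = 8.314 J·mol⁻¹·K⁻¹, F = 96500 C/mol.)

0.284 V

The Fe²⁺/Fe couple has the higher reduction potential and acts as the cathode, so E°_cell = -0.44 − (-0.76) = 0.32 V.
Balancing electrons gives n = 2; the reaction quotient is Q = [Zn²⁺]/[Fe²⁺] = 11.7.
E = E° − (RT/nF) ln Q = 0.32 − (8.314×343)/(2×96500) × (2.457) = 0.320 − 0.036 = 0.284 V.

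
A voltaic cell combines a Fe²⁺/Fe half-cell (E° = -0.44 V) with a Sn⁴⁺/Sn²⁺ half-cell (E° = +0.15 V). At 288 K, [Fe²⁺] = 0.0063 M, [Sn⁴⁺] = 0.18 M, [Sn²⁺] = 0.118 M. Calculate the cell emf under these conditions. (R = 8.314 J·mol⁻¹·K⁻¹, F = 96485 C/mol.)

0.658 V

The Sn⁴⁺/Sn²⁺ couple has the higher reduction potential and acts as the cathode, so E°_cell = +0.15 − (-0.44) = 0.59 V.
Balancing electrons gives n = 2; the reaction quotient is Q = [Fe²⁺]·[Sn²⁺]/[Sn⁴⁺] = 0.00413.
E = E° − (RT/nF) ln Q = 0.59 − (8.314×288)/(2×96485) × (-5.489) = 0.590 + 0.068 = 0.658 V.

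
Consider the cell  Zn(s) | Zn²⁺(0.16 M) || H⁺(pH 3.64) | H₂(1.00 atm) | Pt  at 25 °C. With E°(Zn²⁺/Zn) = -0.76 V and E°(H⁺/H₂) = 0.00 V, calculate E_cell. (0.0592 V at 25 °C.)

The hydrogen couple is the cathode, so E°_cell = 0.76 V; n = 2.
[H⁺] = 10^(−3.64) = 2.3 × 10^-4 M, and Q = [Zn²⁺]·P(H₂) / [H⁺]^2 = 3.05 × 10^6.
E = E° − (0.0592/2) log Q = 0.76 − (0.0592/2)(6.484) = 0.568 V.

0.57 V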